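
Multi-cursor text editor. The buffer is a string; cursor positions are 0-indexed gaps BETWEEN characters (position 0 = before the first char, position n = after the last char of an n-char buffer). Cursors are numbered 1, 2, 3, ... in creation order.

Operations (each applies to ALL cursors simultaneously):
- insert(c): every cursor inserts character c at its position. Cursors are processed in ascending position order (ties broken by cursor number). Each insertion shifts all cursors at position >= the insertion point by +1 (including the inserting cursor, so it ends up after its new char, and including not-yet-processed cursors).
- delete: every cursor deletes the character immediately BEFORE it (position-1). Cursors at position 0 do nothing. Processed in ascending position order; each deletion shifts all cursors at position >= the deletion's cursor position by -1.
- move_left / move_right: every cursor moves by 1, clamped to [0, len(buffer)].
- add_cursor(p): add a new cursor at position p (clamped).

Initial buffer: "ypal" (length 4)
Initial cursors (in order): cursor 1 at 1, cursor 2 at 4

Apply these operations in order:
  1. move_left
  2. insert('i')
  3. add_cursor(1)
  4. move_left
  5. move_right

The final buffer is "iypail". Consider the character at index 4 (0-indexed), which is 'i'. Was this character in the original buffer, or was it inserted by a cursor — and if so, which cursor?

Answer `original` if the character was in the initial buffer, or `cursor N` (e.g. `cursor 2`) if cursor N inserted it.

After op 1 (move_left): buffer="ypal" (len 4), cursors c1@0 c2@3, authorship ....
After op 2 (insert('i')): buffer="iypail" (len 6), cursors c1@1 c2@5, authorship 1...2.
After op 3 (add_cursor(1)): buffer="iypail" (len 6), cursors c1@1 c3@1 c2@5, authorship 1...2.
After op 4 (move_left): buffer="iypail" (len 6), cursors c1@0 c3@0 c2@4, authorship 1...2.
After op 5 (move_right): buffer="iypail" (len 6), cursors c1@1 c3@1 c2@5, authorship 1...2.
Authorship (.=original, N=cursor N): 1 . . . 2 .
Index 4: author = 2

Answer: cursor 2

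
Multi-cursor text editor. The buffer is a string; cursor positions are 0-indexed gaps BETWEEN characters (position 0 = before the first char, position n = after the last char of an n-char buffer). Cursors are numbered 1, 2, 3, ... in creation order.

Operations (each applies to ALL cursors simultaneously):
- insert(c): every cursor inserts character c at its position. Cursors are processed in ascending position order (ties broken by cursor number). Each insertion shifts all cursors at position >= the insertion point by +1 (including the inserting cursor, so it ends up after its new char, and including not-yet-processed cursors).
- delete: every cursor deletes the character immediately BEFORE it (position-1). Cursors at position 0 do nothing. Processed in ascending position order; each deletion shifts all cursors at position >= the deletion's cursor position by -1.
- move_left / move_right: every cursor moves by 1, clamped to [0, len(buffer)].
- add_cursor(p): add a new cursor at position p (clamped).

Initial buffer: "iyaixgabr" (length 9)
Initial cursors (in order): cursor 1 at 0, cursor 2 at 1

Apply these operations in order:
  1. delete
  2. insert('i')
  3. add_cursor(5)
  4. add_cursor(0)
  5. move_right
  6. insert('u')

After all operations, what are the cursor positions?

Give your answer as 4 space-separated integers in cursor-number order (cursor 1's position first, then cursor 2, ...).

After op 1 (delete): buffer="yaixgabr" (len 8), cursors c1@0 c2@0, authorship ........
After op 2 (insert('i')): buffer="iiyaixgabr" (len 10), cursors c1@2 c2@2, authorship 12........
After op 3 (add_cursor(5)): buffer="iiyaixgabr" (len 10), cursors c1@2 c2@2 c3@5, authorship 12........
After op 4 (add_cursor(0)): buffer="iiyaixgabr" (len 10), cursors c4@0 c1@2 c2@2 c3@5, authorship 12........
After op 5 (move_right): buffer="iiyaixgabr" (len 10), cursors c4@1 c1@3 c2@3 c3@6, authorship 12........
After op 6 (insert('u')): buffer="iuiyuuaixugabr" (len 14), cursors c4@2 c1@6 c2@6 c3@10, authorship 142.12...3....

Answer: 6 6 10 2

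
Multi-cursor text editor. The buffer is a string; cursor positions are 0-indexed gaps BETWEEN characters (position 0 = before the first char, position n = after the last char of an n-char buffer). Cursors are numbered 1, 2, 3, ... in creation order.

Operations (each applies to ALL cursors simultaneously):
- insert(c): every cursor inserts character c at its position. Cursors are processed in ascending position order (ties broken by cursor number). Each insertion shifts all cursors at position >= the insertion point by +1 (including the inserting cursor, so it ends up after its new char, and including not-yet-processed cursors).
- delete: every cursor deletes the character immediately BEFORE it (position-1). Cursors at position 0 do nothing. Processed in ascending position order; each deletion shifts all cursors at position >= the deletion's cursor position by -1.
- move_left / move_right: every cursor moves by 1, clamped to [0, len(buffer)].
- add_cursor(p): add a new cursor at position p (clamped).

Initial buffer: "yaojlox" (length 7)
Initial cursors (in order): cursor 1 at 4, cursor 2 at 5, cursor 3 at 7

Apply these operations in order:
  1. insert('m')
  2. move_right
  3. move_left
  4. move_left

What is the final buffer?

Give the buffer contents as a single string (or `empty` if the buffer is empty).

Answer: yaojmlmoxm

Derivation:
After op 1 (insert('m')): buffer="yaojmlmoxm" (len 10), cursors c1@5 c2@7 c3@10, authorship ....1.2..3
After op 2 (move_right): buffer="yaojmlmoxm" (len 10), cursors c1@6 c2@8 c3@10, authorship ....1.2..3
After op 3 (move_left): buffer="yaojmlmoxm" (len 10), cursors c1@5 c2@7 c3@9, authorship ....1.2..3
After op 4 (move_left): buffer="yaojmlmoxm" (len 10), cursors c1@4 c2@6 c3@8, authorship ....1.2..3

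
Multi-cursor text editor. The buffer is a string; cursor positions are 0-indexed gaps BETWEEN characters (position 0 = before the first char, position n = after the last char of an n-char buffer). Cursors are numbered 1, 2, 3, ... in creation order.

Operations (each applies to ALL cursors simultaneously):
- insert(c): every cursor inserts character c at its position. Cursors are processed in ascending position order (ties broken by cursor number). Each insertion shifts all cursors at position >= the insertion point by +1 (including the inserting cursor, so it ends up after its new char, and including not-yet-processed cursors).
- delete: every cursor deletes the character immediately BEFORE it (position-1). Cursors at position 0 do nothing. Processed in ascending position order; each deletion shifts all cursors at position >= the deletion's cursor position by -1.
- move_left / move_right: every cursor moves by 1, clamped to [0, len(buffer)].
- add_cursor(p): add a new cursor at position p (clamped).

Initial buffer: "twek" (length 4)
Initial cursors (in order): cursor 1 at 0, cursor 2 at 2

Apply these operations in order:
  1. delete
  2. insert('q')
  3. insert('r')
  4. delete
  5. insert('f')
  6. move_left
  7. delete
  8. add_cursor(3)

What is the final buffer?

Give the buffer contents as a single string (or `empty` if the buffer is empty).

After op 1 (delete): buffer="tek" (len 3), cursors c1@0 c2@1, authorship ...
After op 2 (insert('q')): buffer="qtqek" (len 5), cursors c1@1 c2@3, authorship 1.2..
After op 3 (insert('r')): buffer="qrtqrek" (len 7), cursors c1@2 c2@5, authorship 11.22..
After op 4 (delete): buffer="qtqek" (len 5), cursors c1@1 c2@3, authorship 1.2..
After op 5 (insert('f')): buffer="qftqfek" (len 7), cursors c1@2 c2@5, authorship 11.22..
After op 6 (move_left): buffer="qftqfek" (len 7), cursors c1@1 c2@4, authorship 11.22..
After op 7 (delete): buffer="ftfek" (len 5), cursors c1@0 c2@2, authorship 1.2..
After op 8 (add_cursor(3)): buffer="ftfek" (len 5), cursors c1@0 c2@2 c3@3, authorship 1.2..

Answer: ftfek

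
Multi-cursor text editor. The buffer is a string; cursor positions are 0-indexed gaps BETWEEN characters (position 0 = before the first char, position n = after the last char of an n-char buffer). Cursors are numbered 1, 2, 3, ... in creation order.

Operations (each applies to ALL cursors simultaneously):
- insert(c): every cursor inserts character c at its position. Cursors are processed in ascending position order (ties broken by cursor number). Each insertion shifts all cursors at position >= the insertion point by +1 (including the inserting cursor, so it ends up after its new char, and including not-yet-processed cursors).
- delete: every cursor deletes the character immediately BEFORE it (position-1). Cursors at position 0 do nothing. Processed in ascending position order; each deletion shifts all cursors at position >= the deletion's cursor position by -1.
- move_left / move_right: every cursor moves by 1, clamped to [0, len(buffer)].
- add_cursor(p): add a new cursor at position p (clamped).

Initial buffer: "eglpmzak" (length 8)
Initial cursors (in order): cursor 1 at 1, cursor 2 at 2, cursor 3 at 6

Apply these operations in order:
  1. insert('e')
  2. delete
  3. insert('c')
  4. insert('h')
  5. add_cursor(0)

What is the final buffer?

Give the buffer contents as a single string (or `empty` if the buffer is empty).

Answer: echgchlpmzchak

Derivation:
After op 1 (insert('e')): buffer="eegelpmzeak" (len 11), cursors c1@2 c2@4 c3@9, authorship .1.2....3..
After op 2 (delete): buffer="eglpmzak" (len 8), cursors c1@1 c2@2 c3@6, authorship ........
After op 3 (insert('c')): buffer="ecgclpmzcak" (len 11), cursors c1@2 c2@4 c3@9, authorship .1.2....3..
After op 4 (insert('h')): buffer="echgchlpmzchak" (len 14), cursors c1@3 c2@6 c3@12, authorship .11.22....33..
After op 5 (add_cursor(0)): buffer="echgchlpmzchak" (len 14), cursors c4@0 c1@3 c2@6 c3@12, authorship .11.22....33..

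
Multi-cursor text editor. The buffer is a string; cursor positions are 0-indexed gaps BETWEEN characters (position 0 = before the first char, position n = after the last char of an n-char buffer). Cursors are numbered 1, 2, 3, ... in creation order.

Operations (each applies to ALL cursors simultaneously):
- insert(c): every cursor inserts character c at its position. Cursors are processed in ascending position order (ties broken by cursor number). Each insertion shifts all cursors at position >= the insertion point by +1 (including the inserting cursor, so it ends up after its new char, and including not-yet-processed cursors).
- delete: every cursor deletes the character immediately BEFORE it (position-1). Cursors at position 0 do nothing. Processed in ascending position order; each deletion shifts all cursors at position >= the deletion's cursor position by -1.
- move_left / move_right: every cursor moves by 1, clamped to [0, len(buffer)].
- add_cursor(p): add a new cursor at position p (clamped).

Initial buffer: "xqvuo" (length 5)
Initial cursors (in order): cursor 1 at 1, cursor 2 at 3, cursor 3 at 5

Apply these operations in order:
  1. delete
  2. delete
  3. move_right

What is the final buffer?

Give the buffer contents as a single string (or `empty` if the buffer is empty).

Answer: empty

Derivation:
After op 1 (delete): buffer="qu" (len 2), cursors c1@0 c2@1 c3@2, authorship ..
After op 2 (delete): buffer="" (len 0), cursors c1@0 c2@0 c3@0, authorship 
After op 3 (move_right): buffer="" (len 0), cursors c1@0 c2@0 c3@0, authorship 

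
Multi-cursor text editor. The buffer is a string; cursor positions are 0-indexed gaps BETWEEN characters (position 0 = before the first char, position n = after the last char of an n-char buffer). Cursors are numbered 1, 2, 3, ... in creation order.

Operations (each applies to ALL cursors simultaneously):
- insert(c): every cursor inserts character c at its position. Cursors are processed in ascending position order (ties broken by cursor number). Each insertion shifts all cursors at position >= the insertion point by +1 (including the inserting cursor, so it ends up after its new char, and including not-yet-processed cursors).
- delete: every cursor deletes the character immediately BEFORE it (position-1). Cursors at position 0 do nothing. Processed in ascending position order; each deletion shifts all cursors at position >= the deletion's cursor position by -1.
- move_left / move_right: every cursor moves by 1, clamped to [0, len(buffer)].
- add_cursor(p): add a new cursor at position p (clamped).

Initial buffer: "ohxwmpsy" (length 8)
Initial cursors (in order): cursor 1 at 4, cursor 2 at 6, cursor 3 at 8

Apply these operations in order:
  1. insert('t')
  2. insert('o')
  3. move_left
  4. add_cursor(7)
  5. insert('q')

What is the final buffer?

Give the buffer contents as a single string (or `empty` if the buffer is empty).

After op 1 (insert('t')): buffer="ohxwtmptsyt" (len 11), cursors c1@5 c2@8 c3@11, authorship ....1..2..3
After op 2 (insert('o')): buffer="ohxwtomptosyto" (len 14), cursors c1@6 c2@10 c3@14, authorship ....11..22..33
After op 3 (move_left): buffer="ohxwtomptosyto" (len 14), cursors c1@5 c2@9 c3@13, authorship ....11..22..33
After op 4 (add_cursor(7)): buffer="ohxwtomptosyto" (len 14), cursors c1@5 c4@7 c2@9 c3@13, authorship ....11..22..33
After op 5 (insert('q')): buffer="ohxwtqomqptqosytqo" (len 18), cursors c1@6 c4@9 c2@12 c3@17, authorship ....111.4.222..333

Answer: ohxwtqomqptqosytqo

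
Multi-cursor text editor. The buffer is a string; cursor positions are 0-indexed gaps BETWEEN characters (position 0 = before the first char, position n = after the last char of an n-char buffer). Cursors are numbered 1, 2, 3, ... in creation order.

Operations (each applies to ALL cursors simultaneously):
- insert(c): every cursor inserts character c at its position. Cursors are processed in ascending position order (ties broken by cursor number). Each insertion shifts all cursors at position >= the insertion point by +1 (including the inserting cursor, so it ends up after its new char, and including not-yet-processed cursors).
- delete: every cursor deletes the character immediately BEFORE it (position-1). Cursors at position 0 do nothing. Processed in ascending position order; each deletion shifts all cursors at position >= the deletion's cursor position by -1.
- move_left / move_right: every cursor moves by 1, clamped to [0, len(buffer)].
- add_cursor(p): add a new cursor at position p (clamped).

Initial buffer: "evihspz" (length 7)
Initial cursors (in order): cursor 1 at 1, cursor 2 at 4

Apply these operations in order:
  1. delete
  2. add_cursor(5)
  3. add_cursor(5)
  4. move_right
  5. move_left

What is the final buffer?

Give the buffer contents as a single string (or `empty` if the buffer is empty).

Answer: vispz

Derivation:
After op 1 (delete): buffer="vispz" (len 5), cursors c1@0 c2@2, authorship .....
After op 2 (add_cursor(5)): buffer="vispz" (len 5), cursors c1@0 c2@2 c3@5, authorship .....
After op 3 (add_cursor(5)): buffer="vispz" (len 5), cursors c1@0 c2@2 c3@5 c4@5, authorship .....
After op 4 (move_right): buffer="vispz" (len 5), cursors c1@1 c2@3 c3@5 c4@5, authorship .....
After op 5 (move_left): buffer="vispz" (len 5), cursors c1@0 c2@2 c3@4 c4@4, authorship .....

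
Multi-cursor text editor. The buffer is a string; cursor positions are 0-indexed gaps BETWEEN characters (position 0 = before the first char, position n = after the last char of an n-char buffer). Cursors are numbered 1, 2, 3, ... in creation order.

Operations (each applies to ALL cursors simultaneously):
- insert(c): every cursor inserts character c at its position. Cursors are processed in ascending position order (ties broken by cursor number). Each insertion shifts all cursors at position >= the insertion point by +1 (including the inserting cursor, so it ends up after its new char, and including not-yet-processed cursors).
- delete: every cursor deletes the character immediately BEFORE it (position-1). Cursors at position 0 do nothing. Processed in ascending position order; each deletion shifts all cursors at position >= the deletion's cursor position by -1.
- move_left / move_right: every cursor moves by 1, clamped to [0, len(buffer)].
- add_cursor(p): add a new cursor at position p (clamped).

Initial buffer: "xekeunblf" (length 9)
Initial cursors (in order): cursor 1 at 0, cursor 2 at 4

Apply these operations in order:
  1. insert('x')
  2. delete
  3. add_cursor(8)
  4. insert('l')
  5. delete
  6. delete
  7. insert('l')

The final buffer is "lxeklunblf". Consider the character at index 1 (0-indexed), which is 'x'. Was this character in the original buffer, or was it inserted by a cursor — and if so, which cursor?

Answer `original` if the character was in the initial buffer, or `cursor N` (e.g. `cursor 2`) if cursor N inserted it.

Answer: original

Derivation:
After op 1 (insert('x')): buffer="xxekexunblf" (len 11), cursors c1@1 c2@6, authorship 1....2.....
After op 2 (delete): buffer="xekeunblf" (len 9), cursors c1@0 c2@4, authorship .........
After op 3 (add_cursor(8)): buffer="xekeunblf" (len 9), cursors c1@0 c2@4 c3@8, authorship .........
After op 4 (insert('l')): buffer="lxekelunbllf" (len 12), cursors c1@1 c2@6 c3@11, authorship 1....2....3.
After op 5 (delete): buffer="xekeunblf" (len 9), cursors c1@0 c2@4 c3@8, authorship .........
After op 6 (delete): buffer="xekunbf" (len 7), cursors c1@0 c2@3 c3@6, authorship .......
After op 7 (insert('l')): buffer="lxeklunblf" (len 10), cursors c1@1 c2@5 c3@9, authorship 1...2...3.
Authorship (.=original, N=cursor N): 1 . . . 2 . . . 3 .
Index 1: author = original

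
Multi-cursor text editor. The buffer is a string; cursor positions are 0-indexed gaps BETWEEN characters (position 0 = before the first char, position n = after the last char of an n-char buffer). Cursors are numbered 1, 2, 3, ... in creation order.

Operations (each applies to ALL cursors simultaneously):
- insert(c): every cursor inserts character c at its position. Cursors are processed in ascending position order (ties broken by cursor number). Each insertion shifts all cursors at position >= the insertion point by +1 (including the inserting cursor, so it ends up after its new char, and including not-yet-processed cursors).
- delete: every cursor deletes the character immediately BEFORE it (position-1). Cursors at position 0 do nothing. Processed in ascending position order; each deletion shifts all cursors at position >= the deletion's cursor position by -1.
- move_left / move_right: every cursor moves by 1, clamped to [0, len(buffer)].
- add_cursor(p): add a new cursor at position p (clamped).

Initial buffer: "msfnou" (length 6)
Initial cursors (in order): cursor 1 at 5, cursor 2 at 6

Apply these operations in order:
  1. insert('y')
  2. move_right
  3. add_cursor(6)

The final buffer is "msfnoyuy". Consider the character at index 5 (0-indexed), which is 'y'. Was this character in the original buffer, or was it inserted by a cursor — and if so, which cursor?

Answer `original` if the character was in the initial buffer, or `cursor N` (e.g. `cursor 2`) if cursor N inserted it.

Answer: cursor 1

Derivation:
After op 1 (insert('y')): buffer="msfnoyuy" (len 8), cursors c1@6 c2@8, authorship .....1.2
After op 2 (move_right): buffer="msfnoyuy" (len 8), cursors c1@7 c2@8, authorship .....1.2
After op 3 (add_cursor(6)): buffer="msfnoyuy" (len 8), cursors c3@6 c1@7 c2@8, authorship .....1.2
Authorship (.=original, N=cursor N): . . . . . 1 . 2
Index 5: author = 1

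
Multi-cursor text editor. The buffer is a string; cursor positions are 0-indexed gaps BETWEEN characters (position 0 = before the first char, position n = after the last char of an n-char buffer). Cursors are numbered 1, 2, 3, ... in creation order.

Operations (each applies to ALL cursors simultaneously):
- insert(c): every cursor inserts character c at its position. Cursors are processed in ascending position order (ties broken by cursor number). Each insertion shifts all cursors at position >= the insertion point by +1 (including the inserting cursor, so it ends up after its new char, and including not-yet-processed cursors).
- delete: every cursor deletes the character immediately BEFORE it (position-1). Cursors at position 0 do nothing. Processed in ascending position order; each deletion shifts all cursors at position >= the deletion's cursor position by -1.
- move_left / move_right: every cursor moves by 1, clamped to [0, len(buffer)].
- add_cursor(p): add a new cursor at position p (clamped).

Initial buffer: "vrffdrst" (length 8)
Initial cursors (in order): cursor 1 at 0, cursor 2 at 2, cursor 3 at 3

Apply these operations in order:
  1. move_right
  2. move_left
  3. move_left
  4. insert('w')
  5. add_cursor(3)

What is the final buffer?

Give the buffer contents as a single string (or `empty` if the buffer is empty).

After op 1 (move_right): buffer="vrffdrst" (len 8), cursors c1@1 c2@3 c3@4, authorship ........
After op 2 (move_left): buffer="vrffdrst" (len 8), cursors c1@0 c2@2 c3@3, authorship ........
After op 3 (move_left): buffer="vrffdrst" (len 8), cursors c1@0 c2@1 c3@2, authorship ........
After op 4 (insert('w')): buffer="wvwrwffdrst" (len 11), cursors c1@1 c2@3 c3@5, authorship 1.2.3......
After op 5 (add_cursor(3)): buffer="wvwrwffdrst" (len 11), cursors c1@1 c2@3 c4@3 c3@5, authorship 1.2.3......

Answer: wvwrwffdrst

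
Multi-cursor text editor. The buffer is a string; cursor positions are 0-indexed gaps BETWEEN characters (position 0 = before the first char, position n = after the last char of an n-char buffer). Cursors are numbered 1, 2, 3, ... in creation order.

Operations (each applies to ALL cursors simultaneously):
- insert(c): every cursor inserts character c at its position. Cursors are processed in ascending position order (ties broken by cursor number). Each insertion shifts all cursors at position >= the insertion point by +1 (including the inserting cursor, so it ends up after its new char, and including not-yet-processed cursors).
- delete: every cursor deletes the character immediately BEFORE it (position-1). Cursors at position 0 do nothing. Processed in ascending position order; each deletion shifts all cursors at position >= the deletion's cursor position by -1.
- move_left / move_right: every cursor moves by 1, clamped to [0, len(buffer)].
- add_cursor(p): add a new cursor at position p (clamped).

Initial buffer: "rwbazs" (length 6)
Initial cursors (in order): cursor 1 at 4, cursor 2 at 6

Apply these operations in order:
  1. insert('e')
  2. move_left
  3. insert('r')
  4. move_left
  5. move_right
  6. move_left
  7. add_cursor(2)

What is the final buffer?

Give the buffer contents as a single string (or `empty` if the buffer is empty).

Answer: rwbarezsre

Derivation:
After op 1 (insert('e')): buffer="rwbaezse" (len 8), cursors c1@5 c2@8, authorship ....1..2
After op 2 (move_left): buffer="rwbaezse" (len 8), cursors c1@4 c2@7, authorship ....1..2
After op 3 (insert('r')): buffer="rwbarezsre" (len 10), cursors c1@5 c2@9, authorship ....11..22
After op 4 (move_left): buffer="rwbarezsre" (len 10), cursors c1@4 c2@8, authorship ....11..22
After op 5 (move_right): buffer="rwbarezsre" (len 10), cursors c1@5 c2@9, authorship ....11..22
After op 6 (move_left): buffer="rwbarezsre" (len 10), cursors c1@4 c2@8, authorship ....11..22
After op 7 (add_cursor(2)): buffer="rwbarezsre" (len 10), cursors c3@2 c1@4 c2@8, authorship ....11..22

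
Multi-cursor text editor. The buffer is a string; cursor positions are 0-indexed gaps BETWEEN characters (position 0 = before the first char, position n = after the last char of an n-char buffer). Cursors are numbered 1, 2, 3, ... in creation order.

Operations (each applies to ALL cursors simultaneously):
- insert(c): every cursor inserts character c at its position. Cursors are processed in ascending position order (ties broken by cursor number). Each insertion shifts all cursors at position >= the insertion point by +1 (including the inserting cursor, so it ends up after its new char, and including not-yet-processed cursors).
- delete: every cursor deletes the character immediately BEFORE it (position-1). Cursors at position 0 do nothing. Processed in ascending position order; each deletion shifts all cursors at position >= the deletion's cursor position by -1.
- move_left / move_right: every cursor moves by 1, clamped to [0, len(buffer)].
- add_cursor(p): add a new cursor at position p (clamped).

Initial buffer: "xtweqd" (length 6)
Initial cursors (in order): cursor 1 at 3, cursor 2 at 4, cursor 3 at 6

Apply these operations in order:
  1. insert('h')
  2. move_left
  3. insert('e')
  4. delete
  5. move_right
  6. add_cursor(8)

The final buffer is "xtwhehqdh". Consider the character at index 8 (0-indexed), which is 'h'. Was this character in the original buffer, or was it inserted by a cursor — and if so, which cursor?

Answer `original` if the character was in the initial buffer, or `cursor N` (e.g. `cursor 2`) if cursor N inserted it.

Answer: cursor 3

Derivation:
After op 1 (insert('h')): buffer="xtwhehqdh" (len 9), cursors c1@4 c2@6 c3@9, authorship ...1.2..3
After op 2 (move_left): buffer="xtwhehqdh" (len 9), cursors c1@3 c2@5 c3@8, authorship ...1.2..3
After op 3 (insert('e')): buffer="xtweheehqdeh" (len 12), cursors c1@4 c2@7 c3@11, authorship ...11.22..33
After op 4 (delete): buffer="xtwhehqdh" (len 9), cursors c1@3 c2@5 c3@8, authorship ...1.2..3
After op 5 (move_right): buffer="xtwhehqdh" (len 9), cursors c1@4 c2@6 c3@9, authorship ...1.2..3
After op 6 (add_cursor(8)): buffer="xtwhehqdh" (len 9), cursors c1@4 c2@6 c4@8 c3@9, authorship ...1.2..3
Authorship (.=original, N=cursor N): . . . 1 . 2 . . 3
Index 8: author = 3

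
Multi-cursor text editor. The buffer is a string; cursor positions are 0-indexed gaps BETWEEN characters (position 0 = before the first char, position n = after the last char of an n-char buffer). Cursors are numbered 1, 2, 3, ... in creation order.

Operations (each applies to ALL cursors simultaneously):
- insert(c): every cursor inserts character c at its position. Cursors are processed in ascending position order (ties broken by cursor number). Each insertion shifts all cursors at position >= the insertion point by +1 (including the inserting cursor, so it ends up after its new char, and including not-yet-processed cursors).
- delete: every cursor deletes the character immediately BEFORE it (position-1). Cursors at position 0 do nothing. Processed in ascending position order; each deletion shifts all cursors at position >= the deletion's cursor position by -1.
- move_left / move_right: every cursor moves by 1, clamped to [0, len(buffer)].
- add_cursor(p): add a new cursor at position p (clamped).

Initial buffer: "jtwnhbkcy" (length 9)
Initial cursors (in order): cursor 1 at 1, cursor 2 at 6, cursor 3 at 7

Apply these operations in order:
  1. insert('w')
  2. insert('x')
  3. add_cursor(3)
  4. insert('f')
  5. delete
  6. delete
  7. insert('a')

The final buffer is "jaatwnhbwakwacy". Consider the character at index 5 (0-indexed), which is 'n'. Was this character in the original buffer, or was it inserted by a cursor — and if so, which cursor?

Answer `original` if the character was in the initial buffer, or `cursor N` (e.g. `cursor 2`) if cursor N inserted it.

After op 1 (insert('w')): buffer="jwtwnhbwkwcy" (len 12), cursors c1@2 c2@8 c3@10, authorship .1.....2.3..
After op 2 (insert('x')): buffer="jwxtwnhbwxkwxcy" (len 15), cursors c1@3 c2@10 c3@13, authorship .11.....22.33..
After op 3 (add_cursor(3)): buffer="jwxtwnhbwxkwxcy" (len 15), cursors c1@3 c4@3 c2@10 c3@13, authorship .11.....22.33..
After op 4 (insert('f')): buffer="jwxfftwnhbwxfkwxfcy" (len 19), cursors c1@5 c4@5 c2@13 c3@17, authorship .1114.....222.333..
After op 5 (delete): buffer="jwxtwnhbwxkwxcy" (len 15), cursors c1@3 c4@3 c2@10 c3@13, authorship .11.....22.33..
After op 6 (delete): buffer="jtwnhbwkwcy" (len 11), cursors c1@1 c4@1 c2@7 c3@9, authorship ......2.3..
After op 7 (insert('a')): buffer="jaatwnhbwakwacy" (len 15), cursors c1@3 c4@3 c2@10 c3@13, authorship .14.....22.33..
Authorship (.=original, N=cursor N): . 1 4 . . . . . 2 2 . 3 3 . .
Index 5: author = original

Answer: original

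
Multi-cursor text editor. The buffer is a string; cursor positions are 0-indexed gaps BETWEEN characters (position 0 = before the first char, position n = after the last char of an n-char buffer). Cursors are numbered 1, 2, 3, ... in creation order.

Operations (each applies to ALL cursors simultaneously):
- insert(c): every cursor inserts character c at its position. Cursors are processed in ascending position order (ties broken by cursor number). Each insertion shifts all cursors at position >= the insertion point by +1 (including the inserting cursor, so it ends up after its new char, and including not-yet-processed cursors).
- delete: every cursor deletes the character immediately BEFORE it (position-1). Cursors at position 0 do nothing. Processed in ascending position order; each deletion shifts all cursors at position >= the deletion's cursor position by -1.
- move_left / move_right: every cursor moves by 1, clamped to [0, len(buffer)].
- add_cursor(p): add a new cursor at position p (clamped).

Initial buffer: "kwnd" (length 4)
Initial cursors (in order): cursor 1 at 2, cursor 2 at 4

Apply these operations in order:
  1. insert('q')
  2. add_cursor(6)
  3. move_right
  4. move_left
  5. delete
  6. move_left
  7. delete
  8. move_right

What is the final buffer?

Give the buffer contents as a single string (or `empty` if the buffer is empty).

Answer: wq

Derivation:
After op 1 (insert('q')): buffer="kwqndq" (len 6), cursors c1@3 c2@6, authorship ..1..2
After op 2 (add_cursor(6)): buffer="kwqndq" (len 6), cursors c1@3 c2@6 c3@6, authorship ..1..2
After op 3 (move_right): buffer="kwqndq" (len 6), cursors c1@4 c2@6 c3@6, authorship ..1..2
After op 4 (move_left): buffer="kwqndq" (len 6), cursors c1@3 c2@5 c3@5, authorship ..1..2
After op 5 (delete): buffer="kwq" (len 3), cursors c1@2 c2@2 c3@2, authorship ..2
After op 6 (move_left): buffer="kwq" (len 3), cursors c1@1 c2@1 c3@1, authorship ..2
After op 7 (delete): buffer="wq" (len 2), cursors c1@0 c2@0 c3@0, authorship .2
After op 8 (move_right): buffer="wq" (len 2), cursors c1@1 c2@1 c3@1, authorship .2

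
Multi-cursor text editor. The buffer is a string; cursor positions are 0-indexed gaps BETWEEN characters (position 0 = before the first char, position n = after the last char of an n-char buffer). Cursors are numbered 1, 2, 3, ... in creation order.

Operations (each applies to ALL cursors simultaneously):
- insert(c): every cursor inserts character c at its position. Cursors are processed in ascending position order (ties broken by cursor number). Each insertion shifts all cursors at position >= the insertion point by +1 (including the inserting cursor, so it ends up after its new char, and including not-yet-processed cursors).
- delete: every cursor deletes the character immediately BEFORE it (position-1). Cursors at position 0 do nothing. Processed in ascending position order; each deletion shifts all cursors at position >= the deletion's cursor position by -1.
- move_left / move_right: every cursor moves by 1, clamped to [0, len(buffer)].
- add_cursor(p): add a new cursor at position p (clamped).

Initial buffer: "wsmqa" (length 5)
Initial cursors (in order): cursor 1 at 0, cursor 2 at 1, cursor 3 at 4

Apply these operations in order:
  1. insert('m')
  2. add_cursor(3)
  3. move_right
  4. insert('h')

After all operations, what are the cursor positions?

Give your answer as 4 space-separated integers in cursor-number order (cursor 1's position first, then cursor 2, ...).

Answer: 3 7 12 7

Derivation:
After op 1 (insert('m')): buffer="mwmsmqma" (len 8), cursors c1@1 c2@3 c3@7, authorship 1.2...3.
After op 2 (add_cursor(3)): buffer="mwmsmqma" (len 8), cursors c1@1 c2@3 c4@3 c3@7, authorship 1.2...3.
After op 3 (move_right): buffer="mwmsmqma" (len 8), cursors c1@2 c2@4 c4@4 c3@8, authorship 1.2...3.
After op 4 (insert('h')): buffer="mwhmshhmqmah" (len 12), cursors c1@3 c2@7 c4@7 c3@12, authorship 1.12.24..3.3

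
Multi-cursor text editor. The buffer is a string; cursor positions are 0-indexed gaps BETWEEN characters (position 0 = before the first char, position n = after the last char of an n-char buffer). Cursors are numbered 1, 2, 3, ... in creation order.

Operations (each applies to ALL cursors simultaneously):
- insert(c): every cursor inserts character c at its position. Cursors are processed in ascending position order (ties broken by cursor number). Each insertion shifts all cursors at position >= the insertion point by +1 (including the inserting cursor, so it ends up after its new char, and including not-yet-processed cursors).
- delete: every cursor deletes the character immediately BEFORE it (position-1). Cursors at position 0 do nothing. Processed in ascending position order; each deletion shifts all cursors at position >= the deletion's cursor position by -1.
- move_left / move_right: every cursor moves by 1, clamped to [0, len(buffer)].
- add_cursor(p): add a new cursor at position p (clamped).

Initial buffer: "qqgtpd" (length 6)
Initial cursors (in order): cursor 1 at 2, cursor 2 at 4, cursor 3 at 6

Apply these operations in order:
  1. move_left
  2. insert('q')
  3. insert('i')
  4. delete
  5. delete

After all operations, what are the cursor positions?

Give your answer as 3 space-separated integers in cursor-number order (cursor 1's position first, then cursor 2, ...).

After op 1 (move_left): buffer="qqgtpd" (len 6), cursors c1@1 c2@3 c3@5, authorship ......
After op 2 (insert('q')): buffer="qqqgqtpqd" (len 9), cursors c1@2 c2@5 c3@8, authorship .1..2..3.
After op 3 (insert('i')): buffer="qqiqgqitpqid" (len 12), cursors c1@3 c2@7 c3@11, authorship .11..22..33.
After op 4 (delete): buffer="qqqgqtpqd" (len 9), cursors c1@2 c2@5 c3@8, authorship .1..2..3.
After op 5 (delete): buffer="qqgtpd" (len 6), cursors c1@1 c2@3 c3@5, authorship ......

Answer: 1 3 5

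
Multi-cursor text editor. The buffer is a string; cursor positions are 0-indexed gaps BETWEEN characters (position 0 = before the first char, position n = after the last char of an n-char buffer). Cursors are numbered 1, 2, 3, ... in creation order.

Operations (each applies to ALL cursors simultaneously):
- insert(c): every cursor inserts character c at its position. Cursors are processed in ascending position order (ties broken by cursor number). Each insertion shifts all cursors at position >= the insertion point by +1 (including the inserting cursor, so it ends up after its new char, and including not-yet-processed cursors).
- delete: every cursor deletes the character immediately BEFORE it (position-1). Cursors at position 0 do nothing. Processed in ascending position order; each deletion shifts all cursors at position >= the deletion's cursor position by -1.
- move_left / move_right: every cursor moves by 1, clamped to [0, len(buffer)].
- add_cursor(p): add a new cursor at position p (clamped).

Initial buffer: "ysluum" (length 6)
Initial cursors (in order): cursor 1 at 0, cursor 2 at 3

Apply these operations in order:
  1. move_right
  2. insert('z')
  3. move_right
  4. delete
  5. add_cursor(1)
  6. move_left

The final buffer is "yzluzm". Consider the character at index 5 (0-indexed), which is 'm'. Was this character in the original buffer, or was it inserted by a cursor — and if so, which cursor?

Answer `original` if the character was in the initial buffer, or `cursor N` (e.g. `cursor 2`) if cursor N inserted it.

After op 1 (move_right): buffer="ysluum" (len 6), cursors c1@1 c2@4, authorship ......
After op 2 (insert('z')): buffer="yzsluzum" (len 8), cursors c1@2 c2@6, authorship .1...2..
After op 3 (move_right): buffer="yzsluzum" (len 8), cursors c1@3 c2@7, authorship .1...2..
After op 4 (delete): buffer="yzluzm" (len 6), cursors c1@2 c2@5, authorship .1..2.
After op 5 (add_cursor(1)): buffer="yzluzm" (len 6), cursors c3@1 c1@2 c2@5, authorship .1..2.
After op 6 (move_left): buffer="yzluzm" (len 6), cursors c3@0 c1@1 c2@4, authorship .1..2.
Authorship (.=original, N=cursor N): . 1 . . 2 .
Index 5: author = original

Answer: original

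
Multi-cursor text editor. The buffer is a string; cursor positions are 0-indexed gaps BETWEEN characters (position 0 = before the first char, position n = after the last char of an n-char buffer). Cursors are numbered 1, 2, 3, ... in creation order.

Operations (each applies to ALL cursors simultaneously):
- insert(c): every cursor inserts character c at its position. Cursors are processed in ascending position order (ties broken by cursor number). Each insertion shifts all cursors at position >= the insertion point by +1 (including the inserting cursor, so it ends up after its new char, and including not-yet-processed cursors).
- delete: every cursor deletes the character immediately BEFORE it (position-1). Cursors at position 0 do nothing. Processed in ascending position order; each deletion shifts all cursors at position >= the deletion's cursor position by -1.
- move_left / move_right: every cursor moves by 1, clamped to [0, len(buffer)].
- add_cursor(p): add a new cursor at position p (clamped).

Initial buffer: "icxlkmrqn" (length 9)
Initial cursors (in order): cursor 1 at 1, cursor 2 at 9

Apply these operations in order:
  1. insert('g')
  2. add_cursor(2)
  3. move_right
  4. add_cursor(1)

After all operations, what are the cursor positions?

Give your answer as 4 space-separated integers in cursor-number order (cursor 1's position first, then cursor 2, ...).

After op 1 (insert('g')): buffer="igcxlkmrqng" (len 11), cursors c1@2 c2@11, authorship .1........2
After op 2 (add_cursor(2)): buffer="igcxlkmrqng" (len 11), cursors c1@2 c3@2 c2@11, authorship .1........2
After op 3 (move_right): buffer="igcxlkmrqng" (len 11), cursors c1@3 c3@3 c2@11, authorship .1........2
After op 4 (add_cursor(1)): buffer="igcxlkmrqng" (len 11), cursors c4@1 c1@3 c3@3 c2@11, authorship .1........2

Answer: 3 11 3 1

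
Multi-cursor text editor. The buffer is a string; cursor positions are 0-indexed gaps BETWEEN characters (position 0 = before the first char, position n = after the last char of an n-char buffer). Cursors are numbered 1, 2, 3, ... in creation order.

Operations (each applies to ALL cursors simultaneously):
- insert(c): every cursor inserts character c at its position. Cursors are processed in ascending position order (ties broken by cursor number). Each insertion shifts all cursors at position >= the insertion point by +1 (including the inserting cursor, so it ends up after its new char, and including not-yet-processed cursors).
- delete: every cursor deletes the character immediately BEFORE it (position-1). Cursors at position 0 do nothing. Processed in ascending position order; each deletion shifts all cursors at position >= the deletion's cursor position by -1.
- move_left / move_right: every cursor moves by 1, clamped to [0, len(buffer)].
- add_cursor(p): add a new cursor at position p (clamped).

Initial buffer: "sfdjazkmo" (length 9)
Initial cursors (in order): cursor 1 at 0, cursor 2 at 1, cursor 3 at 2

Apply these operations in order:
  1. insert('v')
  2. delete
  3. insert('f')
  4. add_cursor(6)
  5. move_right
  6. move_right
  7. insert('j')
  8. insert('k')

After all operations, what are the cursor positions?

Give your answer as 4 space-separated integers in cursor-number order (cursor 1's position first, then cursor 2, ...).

Answer: 5 9 13 16

Derivation:
After op 1 (insert('v')): buffer="vsvfvdjazkmo" (len 12), cursors c1@1 c2@3 c3@5, authorship 1.2.3.......
After op 2 (delete): buffer="sfdjazkmo" (len 9), cursors c1@0 c2@1 c3@2, authorship .........
After op 3 (insert('f')): buffer="fsfffdjazkmo" (len 12), cursors c1@1 c2@3 c3@5, authorship 1.2.3.......
After op 4 (add_cursor(6)): buffer="fsfffdjazkmo" (len 12), cursors c1@1 c2@3 c3@5 c4@6, authorship 1.2.3.......
After op 5 (move_right): buffer="fsfffdjazkmo" (len 12), cursors c1@2 c2@4 c3@6 c4@7, authorship 1.2.3.......
After op 6 (move_right): buffer="fsfffdjazkmo" (len 12), cursors c1@3 c2@5 c3@7 c4@8, authorship 1.2.3.......
After op 7 (insert('j')): buffer="fsfjffjdjjajzkmo" (len 16), cursors c1@4 c2@7 c3@10 c4@12, authorship 1.21.32..3.4....
After op 8 (insert('k')): buffer="fsfjkffjkdjjkajkzkmo" (len 20), cursors c1@5 c2@9 c3@13 c4@16, authorship 1.211.322..33.44....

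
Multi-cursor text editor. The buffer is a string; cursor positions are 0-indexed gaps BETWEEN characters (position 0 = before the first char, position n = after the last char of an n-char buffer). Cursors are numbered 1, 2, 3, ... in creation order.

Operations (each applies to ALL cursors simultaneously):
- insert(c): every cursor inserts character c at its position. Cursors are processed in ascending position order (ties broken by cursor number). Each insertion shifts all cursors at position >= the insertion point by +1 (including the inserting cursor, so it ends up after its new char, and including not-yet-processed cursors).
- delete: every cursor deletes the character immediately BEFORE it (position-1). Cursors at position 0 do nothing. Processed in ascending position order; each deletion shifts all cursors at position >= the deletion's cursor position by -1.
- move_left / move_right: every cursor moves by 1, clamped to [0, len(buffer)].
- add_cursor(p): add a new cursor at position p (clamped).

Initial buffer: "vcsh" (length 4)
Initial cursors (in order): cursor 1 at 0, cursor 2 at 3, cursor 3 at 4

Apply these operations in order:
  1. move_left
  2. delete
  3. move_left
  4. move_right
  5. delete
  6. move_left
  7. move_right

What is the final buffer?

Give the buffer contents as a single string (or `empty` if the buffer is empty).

After op 1 (move_left): buffer="vcsh" (len 4), cursors c1@0 c2@2 c3@3, authorship ....
After op 2 (delete): buffer="vh" (len 2), cursors c1@0 c2@1 c3@1, authorship ..
After op 3 (move_left): buffer="vh" (len 2), cursors c1@0 c2@0 c3@0, authorship ..
After op 4 (move_right): buffer="vh" (len 2), cursors c1@1 c2@1 c3@1, authorship ..
After op 5 (delete): buffer="h" (len 1), cursors c1@0 c2@0 c3@0, authorship .
After op 6 (move_left): buffer="h" (len 1), cursors c1@0 c2@0 c3@0, authorship .
After op 7 (move_right): buffer="h" (len 1), cursors c1@1 c2@1 c3@1, authorship .

Answer: h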